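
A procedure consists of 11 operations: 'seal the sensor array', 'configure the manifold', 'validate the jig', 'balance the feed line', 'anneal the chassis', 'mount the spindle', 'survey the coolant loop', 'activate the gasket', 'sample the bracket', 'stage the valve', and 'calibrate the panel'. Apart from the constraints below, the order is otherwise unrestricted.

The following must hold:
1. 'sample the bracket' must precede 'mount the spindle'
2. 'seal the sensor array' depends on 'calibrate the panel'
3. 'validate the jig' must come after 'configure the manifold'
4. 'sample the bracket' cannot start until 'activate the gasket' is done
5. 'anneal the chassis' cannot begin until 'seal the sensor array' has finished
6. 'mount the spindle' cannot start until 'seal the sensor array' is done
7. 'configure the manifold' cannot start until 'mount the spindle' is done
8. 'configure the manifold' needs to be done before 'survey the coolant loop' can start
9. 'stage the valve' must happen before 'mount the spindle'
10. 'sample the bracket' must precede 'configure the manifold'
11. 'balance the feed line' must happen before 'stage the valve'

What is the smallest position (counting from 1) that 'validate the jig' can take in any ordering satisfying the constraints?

9

The operations that are forced before 'validate the jig', directly or transitively, are 'seal the sensor array', 'configure the manifold', 'balance the feed line', 'mount the spindle', 'activate the gasket', 'sample the bracket', 'stage the valve', 'calibrate the panel'. That's 8 operations.
With 8 mandatory predecessors, the earliest 'validate the jig' can sit is position 8+1 = 9, and placing just those 8 first achieves it.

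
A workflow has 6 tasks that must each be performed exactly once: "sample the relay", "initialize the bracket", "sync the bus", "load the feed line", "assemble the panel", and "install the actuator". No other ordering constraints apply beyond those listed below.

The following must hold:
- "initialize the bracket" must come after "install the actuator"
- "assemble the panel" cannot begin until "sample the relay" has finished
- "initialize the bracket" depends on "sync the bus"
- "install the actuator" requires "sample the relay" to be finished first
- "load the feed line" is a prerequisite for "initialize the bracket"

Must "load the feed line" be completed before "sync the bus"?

No chain of constraints connects "load the feed line" to "sync the bus" in either direction.
A valid ordering placing "sync the bus" before "load the feed line" exists, so the answer is no.

No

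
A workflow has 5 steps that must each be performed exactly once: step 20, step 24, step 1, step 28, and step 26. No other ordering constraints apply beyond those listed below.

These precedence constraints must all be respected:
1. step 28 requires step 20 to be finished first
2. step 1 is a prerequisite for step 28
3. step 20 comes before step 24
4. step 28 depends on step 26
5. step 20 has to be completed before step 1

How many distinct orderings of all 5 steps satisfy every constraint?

11

The steps with no prerequisites are step 20, step 26; any of them can be placed first.
Systematically extending each partial ordering one step at a time and counting, there are 11 complete orderings.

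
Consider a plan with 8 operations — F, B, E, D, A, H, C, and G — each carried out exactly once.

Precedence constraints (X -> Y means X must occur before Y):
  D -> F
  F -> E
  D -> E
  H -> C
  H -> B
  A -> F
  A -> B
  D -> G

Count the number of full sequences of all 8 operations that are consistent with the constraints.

665

3 operations have no prerequisites (D, A, H), so any of them could come first.
Counting all ways to extend the partial order to a total order gives 665.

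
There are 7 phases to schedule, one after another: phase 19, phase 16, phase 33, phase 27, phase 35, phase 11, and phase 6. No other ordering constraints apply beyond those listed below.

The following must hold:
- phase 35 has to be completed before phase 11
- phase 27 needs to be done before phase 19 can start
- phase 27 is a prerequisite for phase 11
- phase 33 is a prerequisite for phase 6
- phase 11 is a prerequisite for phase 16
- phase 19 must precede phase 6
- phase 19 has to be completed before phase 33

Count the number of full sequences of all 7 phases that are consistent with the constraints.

30

The phases with no prerequisites are phase 27, phase 35; any of them can be placed first.
Counting all ways to extend the partial order to a total order gives 30.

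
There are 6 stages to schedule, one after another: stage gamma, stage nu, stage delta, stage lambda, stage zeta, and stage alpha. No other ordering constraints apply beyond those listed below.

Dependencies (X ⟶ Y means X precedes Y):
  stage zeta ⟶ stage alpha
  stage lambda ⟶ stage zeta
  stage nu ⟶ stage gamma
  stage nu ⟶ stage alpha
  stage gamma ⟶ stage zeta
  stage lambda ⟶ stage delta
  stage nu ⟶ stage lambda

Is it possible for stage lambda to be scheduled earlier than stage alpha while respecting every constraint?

Yes

Stage lambda is actually forced before stage alpha by the constraints, so certainly some valid ordering has stage lambda first.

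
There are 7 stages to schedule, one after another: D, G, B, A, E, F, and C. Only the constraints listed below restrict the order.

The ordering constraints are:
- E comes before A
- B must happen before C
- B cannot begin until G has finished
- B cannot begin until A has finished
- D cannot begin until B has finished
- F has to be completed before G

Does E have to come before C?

Chaining the stated constraints: E → A → B → C.
So E must precede C in any valid ordering.

Yes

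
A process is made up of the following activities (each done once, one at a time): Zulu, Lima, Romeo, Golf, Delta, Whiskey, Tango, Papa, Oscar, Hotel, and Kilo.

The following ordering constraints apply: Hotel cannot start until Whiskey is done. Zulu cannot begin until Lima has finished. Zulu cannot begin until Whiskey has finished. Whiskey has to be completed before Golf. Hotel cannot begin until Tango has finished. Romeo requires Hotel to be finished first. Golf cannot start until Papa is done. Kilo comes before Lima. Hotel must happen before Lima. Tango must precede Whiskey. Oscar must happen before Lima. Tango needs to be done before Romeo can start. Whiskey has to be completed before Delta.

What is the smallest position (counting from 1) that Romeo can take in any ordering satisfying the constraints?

Working backwards through the constraints from Romeo, its full set of required predecessors is Whiskey, Tango, Hotel — 3 of them.
So at minimum 3 activities come before Romeo, putting Romeo no earlier than position 4. That position is achievable by scheduling exactly those predecessors first.

4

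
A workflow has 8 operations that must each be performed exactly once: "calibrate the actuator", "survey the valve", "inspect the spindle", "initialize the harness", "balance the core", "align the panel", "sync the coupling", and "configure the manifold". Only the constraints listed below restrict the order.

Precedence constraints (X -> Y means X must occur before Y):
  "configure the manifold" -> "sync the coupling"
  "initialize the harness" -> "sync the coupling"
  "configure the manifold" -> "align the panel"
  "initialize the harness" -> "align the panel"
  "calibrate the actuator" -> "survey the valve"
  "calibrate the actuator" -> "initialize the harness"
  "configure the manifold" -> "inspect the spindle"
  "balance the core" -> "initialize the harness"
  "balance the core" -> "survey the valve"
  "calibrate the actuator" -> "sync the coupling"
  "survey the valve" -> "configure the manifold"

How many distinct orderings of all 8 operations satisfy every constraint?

The operations with no prerequisites are "calibrate the actuator", "balance the core"; any of them can be placed first.
Systematically extending each partial ordering one operation at a time and counting, there are 40 complete orderings.

40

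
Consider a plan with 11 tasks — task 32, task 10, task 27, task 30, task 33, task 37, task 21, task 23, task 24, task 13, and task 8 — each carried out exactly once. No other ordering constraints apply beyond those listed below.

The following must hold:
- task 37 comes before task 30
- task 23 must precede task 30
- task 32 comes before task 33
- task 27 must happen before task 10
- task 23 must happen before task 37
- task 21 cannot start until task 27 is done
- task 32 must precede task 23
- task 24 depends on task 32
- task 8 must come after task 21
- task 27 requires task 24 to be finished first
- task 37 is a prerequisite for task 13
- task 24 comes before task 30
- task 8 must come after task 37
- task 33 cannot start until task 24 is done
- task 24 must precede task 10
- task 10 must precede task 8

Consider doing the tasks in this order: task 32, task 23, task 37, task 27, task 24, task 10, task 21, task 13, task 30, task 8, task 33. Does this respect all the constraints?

In the proposed order, task 27 appears before task 24.
But one of the constraints requires task 24 before task 27, so this ordering violates it.

No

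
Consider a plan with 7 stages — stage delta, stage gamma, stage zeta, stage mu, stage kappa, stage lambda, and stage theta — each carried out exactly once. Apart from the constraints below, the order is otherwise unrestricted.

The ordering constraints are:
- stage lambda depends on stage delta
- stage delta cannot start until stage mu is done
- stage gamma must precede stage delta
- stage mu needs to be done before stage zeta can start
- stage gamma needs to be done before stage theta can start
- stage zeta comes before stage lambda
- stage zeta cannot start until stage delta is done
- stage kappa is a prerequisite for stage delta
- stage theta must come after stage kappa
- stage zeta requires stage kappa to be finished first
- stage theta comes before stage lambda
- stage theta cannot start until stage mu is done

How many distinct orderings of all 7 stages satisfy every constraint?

3 stages have no prerequisites (stage gamma, stage mu, stage kappa), so any of them could come first.
Counting all ways to extend the partial order to a total order gives 18.

18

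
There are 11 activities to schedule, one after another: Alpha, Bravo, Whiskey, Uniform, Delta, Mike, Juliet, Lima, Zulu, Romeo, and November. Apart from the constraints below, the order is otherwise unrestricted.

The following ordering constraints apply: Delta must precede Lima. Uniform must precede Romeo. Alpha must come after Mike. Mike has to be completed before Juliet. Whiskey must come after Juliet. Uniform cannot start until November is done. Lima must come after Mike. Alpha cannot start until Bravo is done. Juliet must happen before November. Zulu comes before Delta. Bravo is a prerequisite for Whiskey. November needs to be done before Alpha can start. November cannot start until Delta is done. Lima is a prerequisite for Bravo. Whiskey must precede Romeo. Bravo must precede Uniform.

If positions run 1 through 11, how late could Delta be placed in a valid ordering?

4

Following every chain forward from Delta, the activities that must come later are Alpha, Bravo, Whiskey, Uniform, Lima, Romeo, November — 7 of them.
So at least 7 activities follow Delta, putting Delta no later than position 4. That position is achievable by scheduling everything else first.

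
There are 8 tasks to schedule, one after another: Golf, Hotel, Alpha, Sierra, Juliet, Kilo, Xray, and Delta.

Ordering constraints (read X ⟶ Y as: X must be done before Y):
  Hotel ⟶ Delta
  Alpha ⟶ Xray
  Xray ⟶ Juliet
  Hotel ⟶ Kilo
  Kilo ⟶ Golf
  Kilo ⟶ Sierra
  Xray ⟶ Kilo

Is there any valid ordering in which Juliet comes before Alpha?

No

Following Alpha → Xray → Juliet, Alpha must precede Juliet in every valid ordering.
So no valid ordering can have Juliet before Alpha.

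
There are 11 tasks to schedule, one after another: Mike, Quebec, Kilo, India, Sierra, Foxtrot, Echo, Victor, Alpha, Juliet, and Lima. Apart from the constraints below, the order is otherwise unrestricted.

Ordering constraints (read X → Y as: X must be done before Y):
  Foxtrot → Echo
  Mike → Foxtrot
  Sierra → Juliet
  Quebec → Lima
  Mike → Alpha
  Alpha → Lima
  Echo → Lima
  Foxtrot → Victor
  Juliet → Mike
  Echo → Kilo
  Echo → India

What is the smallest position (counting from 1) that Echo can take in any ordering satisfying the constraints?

5

Every task that must precede Echo has to come before it. Tracing all chains that end at Echo, those tasks are: Mike, Sierra, Foxtrot, Juliet — 4 in total.
So at minimum 4 tasks come before Echo, putting Echo no earlier than position 5. That position is achievable by scheduling exactly those predecessors first.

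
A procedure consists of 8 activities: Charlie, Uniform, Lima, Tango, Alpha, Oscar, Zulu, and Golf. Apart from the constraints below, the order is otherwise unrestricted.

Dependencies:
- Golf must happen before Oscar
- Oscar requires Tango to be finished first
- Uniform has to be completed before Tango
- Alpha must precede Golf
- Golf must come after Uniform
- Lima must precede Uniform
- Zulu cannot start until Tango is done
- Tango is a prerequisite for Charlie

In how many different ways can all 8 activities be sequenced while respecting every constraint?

The activities with no prerequisites are Lima, Alpha; any of them can be placed first.
Enumerating by repeatedly choosing an available activity (one whose prerequisites are all placed) gives 74 distinct complete orderings.

74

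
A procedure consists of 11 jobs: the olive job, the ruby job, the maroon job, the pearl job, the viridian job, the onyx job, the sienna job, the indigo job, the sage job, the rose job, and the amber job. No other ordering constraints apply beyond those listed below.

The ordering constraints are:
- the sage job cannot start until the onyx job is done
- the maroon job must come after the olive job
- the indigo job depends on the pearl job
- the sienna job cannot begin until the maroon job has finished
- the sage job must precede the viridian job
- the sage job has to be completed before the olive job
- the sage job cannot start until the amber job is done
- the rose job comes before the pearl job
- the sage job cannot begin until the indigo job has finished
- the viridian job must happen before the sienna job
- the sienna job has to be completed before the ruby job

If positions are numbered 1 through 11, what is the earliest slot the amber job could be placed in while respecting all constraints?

1

No constraint forces any other job before the amber job, so it can be placed first.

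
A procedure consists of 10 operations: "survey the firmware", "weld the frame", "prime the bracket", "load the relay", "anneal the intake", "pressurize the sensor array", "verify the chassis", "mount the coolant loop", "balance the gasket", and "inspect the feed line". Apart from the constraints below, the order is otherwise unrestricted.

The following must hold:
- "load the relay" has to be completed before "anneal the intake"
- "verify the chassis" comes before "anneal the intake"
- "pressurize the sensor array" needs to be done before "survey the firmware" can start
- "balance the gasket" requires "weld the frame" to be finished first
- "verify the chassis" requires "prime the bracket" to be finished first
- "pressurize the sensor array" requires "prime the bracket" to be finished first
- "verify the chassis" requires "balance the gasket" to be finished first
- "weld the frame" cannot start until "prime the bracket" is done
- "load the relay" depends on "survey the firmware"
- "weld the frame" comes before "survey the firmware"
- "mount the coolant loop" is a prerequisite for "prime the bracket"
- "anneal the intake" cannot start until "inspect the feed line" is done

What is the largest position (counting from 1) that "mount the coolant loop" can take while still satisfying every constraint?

Following every chain forward from "mount the coolant loop", the operations that must come later are "survey the firmware", "weld the frame", "prime the bracket", "load the relay", "anneal the intake", "pressurize the sensor array", "verify the chassis", "balance the gasket" — 8 of them.
So at least 8 operations follow "mount the coolant loop", putting "mount the coolant loop" no later than position 2. That position is achievable by scheduling everything else first.

2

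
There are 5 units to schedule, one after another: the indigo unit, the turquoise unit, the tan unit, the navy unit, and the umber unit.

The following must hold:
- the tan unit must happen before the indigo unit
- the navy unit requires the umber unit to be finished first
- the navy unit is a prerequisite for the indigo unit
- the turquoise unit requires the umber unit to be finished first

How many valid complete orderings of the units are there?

11

2 units have no prerequisites (the tan unit, the umber unit), so any of them could come first.
Systematically extending each partial ordering one unit at a time and counting, there are 11 complete orderings.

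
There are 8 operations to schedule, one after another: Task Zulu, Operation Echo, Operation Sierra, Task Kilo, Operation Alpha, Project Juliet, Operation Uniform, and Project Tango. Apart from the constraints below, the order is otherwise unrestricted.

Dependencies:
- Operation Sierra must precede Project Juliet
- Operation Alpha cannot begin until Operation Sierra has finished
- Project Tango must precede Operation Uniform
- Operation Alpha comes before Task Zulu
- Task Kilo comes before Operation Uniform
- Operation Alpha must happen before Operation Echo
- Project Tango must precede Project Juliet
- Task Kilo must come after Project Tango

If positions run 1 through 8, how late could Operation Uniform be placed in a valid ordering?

8

No constraint forces any operation after Operation Uniform, so it can be placed last, in position 8.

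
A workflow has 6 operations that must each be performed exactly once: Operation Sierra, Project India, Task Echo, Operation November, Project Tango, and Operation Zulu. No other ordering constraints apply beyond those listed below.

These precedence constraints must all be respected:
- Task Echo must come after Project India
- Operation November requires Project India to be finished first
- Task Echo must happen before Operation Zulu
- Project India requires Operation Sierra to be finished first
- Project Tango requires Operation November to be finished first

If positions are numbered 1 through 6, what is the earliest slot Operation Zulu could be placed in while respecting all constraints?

4

The operations that are forced before Operation Zulu, directly or transitively, are Operation Sierra, Project India, Task Echo. That's 3 operations.
With 3 mandatory predecessors, the earliest Operation Zulu can sit is position 3+1 = 4, and placing just those 3 first achieves it.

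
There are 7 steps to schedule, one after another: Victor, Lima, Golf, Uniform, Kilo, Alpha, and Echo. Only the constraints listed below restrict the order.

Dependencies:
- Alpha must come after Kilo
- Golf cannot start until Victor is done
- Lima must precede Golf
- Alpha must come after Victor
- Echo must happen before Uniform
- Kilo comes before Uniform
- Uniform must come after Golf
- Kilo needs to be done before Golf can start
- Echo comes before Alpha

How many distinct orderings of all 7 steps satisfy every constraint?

90

The steps with no prerequisites are Victor, Lima, Kilo, Echo; any of them can be placed first.
Systematically extending each partial ordering one step at a time and counting, there are 90 complete orderings.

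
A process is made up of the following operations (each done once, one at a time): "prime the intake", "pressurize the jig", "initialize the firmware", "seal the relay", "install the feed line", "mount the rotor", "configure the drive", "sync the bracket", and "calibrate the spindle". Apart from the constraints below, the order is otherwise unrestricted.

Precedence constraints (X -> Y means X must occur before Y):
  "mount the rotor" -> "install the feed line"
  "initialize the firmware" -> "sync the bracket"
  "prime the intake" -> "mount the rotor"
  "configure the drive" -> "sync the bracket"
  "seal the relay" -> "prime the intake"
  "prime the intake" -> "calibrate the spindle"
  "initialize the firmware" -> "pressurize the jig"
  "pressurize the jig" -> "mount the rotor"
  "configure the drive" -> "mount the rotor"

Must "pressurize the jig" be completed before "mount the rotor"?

There is a constraint chain "pressurize the jig" → "mount the rotor".
Hence "pressurize the jig" necessarily comes before "mount the rotor".

Yes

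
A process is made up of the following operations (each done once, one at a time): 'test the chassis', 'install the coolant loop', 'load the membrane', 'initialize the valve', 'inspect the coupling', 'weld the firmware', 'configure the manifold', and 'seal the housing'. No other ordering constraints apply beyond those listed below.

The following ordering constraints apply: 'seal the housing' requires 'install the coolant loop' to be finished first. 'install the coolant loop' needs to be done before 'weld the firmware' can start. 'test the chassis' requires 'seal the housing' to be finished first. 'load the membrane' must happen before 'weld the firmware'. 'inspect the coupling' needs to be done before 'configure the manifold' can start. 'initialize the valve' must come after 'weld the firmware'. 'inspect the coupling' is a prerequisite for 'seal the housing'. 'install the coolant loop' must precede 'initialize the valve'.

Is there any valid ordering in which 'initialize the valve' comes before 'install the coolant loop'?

No

The constraints give a chain 'install the coolant loop' → 'initialize the valve', which forces 'install the coolant loop' before 'initialize the valve'.
Hence 'initialize the valve' can never be scheduled before 'install the coolant loop'.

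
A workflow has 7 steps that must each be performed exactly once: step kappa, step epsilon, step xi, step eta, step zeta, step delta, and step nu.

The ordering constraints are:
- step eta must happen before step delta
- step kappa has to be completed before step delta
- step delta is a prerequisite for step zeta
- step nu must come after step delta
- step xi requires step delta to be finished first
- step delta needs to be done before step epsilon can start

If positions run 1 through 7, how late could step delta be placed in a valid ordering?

3

Every step that must follow step delta has to come after it. Tracing all chains starting from step delta, those steps are: step epsilon, step xi, step zeta, step nu — 4 in total.
So at least 4 steps follow step delta, putting step delta no later than position 3. That position is achievable by scheduling everything else first.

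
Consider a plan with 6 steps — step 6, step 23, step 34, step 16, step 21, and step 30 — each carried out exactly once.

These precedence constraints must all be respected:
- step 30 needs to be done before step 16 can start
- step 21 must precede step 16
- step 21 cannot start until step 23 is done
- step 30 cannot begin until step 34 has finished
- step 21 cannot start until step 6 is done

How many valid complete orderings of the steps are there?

20

3 steps have no prerequisites (step 6, step 23, step 34), so any of them could come first.
Counting all ways to extend the partial order to a total order gives 20.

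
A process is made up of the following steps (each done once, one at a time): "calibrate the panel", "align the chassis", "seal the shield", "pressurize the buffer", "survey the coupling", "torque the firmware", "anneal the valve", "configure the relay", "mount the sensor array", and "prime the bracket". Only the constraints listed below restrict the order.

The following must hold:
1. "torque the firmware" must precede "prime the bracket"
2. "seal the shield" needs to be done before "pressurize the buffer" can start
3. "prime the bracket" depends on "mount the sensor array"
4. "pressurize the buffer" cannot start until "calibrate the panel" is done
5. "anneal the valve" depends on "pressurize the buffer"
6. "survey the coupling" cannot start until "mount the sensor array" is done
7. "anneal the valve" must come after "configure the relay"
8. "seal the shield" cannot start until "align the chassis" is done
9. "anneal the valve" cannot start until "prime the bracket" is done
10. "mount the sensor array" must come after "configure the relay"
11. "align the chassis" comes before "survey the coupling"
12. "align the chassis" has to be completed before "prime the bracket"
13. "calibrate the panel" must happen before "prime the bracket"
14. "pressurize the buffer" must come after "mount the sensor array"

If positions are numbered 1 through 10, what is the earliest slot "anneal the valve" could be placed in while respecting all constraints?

The steps that are forced before "anneal the valve", directly or transitively, are "calibrate the panel", "align the chassis", "seal the shield", "pressurize the buffer", "torque the firmware", "configure the relay", "mount the sensor array", "prime the bracket". That's 8 steps.
So at minimum 8 steps come before "anneal the valve", putting "anneal the valve" no earlier than position 9. That position is achievable by scheduling exactly those predecessors first.

9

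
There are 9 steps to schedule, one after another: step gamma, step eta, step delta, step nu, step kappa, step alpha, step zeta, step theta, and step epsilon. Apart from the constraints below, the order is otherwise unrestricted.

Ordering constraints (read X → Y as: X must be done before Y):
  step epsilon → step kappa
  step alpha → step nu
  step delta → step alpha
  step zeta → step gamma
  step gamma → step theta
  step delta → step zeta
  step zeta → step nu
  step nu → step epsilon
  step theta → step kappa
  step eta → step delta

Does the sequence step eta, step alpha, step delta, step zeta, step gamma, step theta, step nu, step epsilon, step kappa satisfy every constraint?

The sequence places step alpha ahead of step delta.
Since step delta is required before step alpha, the ordering is invalid.

No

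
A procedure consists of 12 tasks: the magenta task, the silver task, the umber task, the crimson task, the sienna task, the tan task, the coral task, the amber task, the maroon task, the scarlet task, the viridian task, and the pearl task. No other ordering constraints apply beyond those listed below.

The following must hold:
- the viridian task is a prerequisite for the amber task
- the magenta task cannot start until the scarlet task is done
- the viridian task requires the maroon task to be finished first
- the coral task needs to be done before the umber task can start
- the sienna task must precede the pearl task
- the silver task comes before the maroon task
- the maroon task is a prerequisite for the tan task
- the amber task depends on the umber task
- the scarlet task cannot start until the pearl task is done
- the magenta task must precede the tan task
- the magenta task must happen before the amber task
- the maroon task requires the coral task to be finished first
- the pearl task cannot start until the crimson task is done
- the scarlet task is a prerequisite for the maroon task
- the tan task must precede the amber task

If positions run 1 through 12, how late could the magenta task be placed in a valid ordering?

10

The tasks that are forced after the magenta task, directly or by a chain of constraints, are the tan task, the amber task. That's 2 tasks.
With 2 mandatory successors out of 12 tasks total, the latest slot for the magenta task is 12−2 = 10, and it's reachable by doing all non-successors before the magenta task.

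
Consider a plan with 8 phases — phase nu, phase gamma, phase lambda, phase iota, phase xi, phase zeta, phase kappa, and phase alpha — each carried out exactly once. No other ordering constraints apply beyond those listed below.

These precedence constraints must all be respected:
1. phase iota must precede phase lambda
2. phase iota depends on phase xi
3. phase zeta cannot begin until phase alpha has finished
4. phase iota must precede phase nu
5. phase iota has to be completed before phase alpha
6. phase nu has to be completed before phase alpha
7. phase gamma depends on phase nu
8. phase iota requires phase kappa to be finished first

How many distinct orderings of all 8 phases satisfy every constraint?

30

The phases with no prerequisites are phase xi, phase kappa; any of them can be placed first.
Enumerating by repeatedly choosing an available phase (one whose prerequisites are all placed) gives 30 distinct complete orderings.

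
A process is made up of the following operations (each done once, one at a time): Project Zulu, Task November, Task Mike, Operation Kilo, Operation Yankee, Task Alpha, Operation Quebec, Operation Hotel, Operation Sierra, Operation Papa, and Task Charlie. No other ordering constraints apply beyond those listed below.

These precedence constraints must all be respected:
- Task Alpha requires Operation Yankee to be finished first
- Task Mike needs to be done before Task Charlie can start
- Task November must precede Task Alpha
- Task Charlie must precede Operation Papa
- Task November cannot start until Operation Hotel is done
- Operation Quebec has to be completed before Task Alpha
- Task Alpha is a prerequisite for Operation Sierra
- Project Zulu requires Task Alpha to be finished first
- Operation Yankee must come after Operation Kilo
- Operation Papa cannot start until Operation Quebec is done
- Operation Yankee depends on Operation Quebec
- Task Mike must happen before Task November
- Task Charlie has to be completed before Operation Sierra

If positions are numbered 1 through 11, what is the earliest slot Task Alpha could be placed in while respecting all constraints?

The operations that are forced before Task Alpha, directly or transitively, are Task November, Task Mike, Operation Kilo, Operation Yankee, Operation Quebec, Operation Hotel. That's 6 operations.
With 6 mandatory predecessors, the earliest Task Alpha can sit is position 6+1 = 7, and placing just those 6 first achieves it.

7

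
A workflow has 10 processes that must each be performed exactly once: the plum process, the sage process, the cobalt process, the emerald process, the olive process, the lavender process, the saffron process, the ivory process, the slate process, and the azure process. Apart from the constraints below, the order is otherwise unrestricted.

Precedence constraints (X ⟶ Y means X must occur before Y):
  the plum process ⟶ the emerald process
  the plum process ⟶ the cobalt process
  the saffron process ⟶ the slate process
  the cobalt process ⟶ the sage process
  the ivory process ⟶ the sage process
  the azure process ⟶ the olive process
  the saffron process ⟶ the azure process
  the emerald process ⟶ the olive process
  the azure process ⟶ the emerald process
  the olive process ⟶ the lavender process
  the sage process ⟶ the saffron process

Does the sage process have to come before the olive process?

Tracing the constraints gives a chain: the sage process → the saffron process → the azure process → the olive process.
Hence the sage process necessarily comes before the olive process.

Yes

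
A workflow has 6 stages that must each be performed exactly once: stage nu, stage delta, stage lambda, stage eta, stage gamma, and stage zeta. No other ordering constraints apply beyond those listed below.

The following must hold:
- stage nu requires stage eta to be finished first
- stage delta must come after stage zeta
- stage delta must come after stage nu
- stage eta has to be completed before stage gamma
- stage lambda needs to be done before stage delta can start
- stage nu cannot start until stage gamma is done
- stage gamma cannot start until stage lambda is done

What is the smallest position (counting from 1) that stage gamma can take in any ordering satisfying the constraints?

Working backwards through the constraints from stage gamma, its full set of required predecessors is stage lambda, stage eta — 2 of them.
So at minimum 2 stages come before stage gamma, putting stage gamma no earlier than position 3. That position is achievable by scheduling exactly those predecessors first.

3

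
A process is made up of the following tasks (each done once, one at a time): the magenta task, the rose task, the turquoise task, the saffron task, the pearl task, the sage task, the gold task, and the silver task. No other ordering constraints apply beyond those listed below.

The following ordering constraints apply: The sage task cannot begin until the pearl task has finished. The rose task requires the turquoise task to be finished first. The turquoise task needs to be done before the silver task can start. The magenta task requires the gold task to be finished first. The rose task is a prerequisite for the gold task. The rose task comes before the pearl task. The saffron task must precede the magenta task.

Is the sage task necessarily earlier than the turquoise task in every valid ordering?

No

In fact the dependencies run the other way: the turquoise task → the rose task → the pearl task → the sage task.
So the sage task does not have to come before the turquoise task — it cannot.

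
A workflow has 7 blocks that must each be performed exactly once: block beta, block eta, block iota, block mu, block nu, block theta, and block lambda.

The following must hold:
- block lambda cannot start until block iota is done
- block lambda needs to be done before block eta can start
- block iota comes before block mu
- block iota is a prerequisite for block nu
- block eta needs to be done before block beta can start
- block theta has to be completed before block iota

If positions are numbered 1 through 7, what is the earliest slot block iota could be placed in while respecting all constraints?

Working backwards through the constraints from block iota, its only required predecessor is block theta.
With 1 mandatory predecessor, the earliest block iota can sit is position 1+1 = 2, and placing just that one first achieves it.

2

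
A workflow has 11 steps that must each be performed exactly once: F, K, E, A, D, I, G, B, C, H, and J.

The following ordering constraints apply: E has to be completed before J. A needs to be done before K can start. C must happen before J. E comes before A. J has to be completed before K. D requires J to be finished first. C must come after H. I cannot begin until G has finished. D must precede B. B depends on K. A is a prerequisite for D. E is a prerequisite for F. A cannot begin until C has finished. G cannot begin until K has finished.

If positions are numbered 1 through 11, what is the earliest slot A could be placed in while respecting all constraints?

4

Every step that must precede A has to come before it. Tracing all chains that end at A, those steps are: E, C, H — 3 in total.
So at minimum 3 steps come before A, putting A no earlier than position 4. That position is achievable by scheduling exactly those predecessors first.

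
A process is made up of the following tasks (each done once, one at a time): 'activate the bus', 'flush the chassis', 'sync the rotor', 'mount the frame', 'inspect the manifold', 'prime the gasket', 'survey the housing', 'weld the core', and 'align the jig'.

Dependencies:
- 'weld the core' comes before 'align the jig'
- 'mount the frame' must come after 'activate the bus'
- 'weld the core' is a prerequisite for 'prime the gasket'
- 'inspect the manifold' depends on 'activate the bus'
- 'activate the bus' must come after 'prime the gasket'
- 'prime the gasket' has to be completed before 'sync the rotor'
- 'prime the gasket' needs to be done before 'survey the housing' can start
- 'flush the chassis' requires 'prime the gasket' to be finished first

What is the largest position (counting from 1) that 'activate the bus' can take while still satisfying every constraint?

7

The tasks that are forced after 'activate the bus', directly or by a chain of constraints, are 'mount the frame', 'inspect the manifold'. That's 2 tasks.
So at least 2 tasks follow 'activate the bus', putting 'activate the bus' no later than position 7. That position is achievable by scheduling everything else first.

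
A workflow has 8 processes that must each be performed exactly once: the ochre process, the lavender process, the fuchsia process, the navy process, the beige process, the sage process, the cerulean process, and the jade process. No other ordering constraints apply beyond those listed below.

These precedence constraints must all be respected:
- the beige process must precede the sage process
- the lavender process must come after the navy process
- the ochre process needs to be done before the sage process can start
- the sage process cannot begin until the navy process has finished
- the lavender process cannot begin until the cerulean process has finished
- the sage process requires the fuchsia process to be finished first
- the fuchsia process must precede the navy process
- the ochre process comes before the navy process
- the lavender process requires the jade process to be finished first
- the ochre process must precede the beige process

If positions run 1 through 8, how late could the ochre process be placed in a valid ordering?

The processes that are forced after the ochre process, directly or by a chain of constraints, are the lavender process, the navy process, the beige process, the sage process. That's 4 processes.
With 4 mandatory successors out of 8 processes total, the latest slot for the ochre process is 8−4 = 4, and it's reachable by doing all non-successors before the ochre process.

4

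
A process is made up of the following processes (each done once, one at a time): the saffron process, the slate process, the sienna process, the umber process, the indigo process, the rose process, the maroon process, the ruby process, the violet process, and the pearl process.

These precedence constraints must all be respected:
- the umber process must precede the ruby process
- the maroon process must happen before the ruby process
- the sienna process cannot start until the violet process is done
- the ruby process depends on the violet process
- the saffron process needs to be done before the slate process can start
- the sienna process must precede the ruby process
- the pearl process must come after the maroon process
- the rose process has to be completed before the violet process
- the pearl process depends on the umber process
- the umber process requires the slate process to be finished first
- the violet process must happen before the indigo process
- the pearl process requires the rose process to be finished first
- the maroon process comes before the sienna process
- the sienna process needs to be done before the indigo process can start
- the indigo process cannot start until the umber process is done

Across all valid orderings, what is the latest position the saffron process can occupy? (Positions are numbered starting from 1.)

The processes that are forced after the saffron process, directly or by a chain of constraints, are the slate process, the umber process, the indigo process, the ruby process, the pearl process. That's 5 processes.
So at least 5 processes follow the saffron process, putting the saffron process no later than position 5. That position is achievable by scheduling everything else first.

5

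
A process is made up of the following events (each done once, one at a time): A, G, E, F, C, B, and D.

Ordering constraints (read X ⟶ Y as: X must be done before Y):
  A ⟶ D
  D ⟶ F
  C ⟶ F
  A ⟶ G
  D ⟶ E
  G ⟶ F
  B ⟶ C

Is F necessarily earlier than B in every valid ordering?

There is a chain B → C → F, which puts B before F.
So F never precedes B.

No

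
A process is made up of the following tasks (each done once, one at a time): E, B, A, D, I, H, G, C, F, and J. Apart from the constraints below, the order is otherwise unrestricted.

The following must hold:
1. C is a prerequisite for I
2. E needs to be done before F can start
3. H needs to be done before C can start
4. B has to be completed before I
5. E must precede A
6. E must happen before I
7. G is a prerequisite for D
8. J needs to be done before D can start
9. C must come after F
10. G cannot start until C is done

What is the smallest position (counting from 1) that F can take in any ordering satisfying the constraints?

Working backwards through the constraints from F, its only required predecessor is E.
With 1 mandatory predecessor, the earliest F can sit is position 1+1 = 2, and placing just that one first achieves it.

2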